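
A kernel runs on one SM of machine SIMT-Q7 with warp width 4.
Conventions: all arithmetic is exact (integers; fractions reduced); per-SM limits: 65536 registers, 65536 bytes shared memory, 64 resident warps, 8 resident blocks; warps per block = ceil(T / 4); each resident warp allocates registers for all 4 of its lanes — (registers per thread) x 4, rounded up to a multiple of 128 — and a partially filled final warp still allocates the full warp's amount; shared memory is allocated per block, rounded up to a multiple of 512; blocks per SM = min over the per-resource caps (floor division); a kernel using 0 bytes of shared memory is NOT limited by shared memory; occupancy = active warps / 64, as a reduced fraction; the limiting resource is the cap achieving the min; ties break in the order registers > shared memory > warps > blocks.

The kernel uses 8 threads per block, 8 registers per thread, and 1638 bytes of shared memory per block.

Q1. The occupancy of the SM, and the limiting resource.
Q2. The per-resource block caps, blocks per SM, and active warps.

Answer: occupancy 1/4, limited by blocks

registers: 256 blocks
shared memory: 32 blocks
warps: 32 blocks
blocks: 8 blocks

Answer: 8 blocks, 16 active warps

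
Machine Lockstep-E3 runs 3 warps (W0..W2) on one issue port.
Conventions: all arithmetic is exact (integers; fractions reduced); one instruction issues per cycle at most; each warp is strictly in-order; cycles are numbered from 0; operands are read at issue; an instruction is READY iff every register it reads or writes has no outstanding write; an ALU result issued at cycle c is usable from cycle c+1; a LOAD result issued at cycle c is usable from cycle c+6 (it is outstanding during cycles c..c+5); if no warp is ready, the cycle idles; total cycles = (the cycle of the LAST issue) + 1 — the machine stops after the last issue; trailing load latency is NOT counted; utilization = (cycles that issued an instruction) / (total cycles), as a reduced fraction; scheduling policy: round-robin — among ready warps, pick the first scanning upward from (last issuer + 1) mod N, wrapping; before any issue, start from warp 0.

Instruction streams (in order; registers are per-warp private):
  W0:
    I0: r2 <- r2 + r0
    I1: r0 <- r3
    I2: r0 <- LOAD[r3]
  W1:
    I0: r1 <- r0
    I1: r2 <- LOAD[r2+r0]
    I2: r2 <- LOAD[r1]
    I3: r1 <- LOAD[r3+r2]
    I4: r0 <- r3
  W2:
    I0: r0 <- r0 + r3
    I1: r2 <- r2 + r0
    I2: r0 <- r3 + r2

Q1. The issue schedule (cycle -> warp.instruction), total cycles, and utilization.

cycle 0: W0.I0
cycle 1: W1.I0
cycle 2: W2.I0
cycle 3: W0.I1
cycle 4: W1.I1
cycle 5: W2.I1
cycle 6: W0.I2
cycle 7: W2.I2
cycle 8: idle
cycle 9: idle
cycle 10: W1.I2
cycle 11: idle
cycle 12: idle
cycle 13: idle
cycle 14: idle
cycle 15: idle
cycle 16: W1.I3
cycle 17: W1.I4

Answer: 18 cycles, utilization 11/18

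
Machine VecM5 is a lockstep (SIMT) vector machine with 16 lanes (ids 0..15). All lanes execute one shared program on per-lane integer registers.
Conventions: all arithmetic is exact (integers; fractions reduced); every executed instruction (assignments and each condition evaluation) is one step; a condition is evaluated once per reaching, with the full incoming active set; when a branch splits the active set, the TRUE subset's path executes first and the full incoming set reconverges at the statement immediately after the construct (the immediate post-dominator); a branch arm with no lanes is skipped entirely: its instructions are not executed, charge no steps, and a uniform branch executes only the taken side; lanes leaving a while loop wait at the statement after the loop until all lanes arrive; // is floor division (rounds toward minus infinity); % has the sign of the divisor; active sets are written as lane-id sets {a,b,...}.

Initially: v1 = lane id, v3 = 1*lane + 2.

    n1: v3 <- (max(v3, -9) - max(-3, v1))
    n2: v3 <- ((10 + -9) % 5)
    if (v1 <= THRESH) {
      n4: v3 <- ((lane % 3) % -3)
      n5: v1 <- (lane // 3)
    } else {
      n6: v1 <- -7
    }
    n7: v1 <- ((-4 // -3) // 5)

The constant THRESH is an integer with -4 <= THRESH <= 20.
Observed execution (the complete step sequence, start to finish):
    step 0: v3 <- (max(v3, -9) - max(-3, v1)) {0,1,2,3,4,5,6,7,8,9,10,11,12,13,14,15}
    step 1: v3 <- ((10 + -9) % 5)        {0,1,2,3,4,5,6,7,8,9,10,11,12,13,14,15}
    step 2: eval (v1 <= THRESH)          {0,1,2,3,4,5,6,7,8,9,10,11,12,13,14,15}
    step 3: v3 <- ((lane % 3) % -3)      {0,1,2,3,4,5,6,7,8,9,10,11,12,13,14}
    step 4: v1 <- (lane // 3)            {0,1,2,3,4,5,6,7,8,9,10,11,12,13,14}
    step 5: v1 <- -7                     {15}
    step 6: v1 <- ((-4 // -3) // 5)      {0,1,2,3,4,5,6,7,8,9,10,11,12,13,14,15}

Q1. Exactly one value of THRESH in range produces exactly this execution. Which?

Answer: THRESH = 14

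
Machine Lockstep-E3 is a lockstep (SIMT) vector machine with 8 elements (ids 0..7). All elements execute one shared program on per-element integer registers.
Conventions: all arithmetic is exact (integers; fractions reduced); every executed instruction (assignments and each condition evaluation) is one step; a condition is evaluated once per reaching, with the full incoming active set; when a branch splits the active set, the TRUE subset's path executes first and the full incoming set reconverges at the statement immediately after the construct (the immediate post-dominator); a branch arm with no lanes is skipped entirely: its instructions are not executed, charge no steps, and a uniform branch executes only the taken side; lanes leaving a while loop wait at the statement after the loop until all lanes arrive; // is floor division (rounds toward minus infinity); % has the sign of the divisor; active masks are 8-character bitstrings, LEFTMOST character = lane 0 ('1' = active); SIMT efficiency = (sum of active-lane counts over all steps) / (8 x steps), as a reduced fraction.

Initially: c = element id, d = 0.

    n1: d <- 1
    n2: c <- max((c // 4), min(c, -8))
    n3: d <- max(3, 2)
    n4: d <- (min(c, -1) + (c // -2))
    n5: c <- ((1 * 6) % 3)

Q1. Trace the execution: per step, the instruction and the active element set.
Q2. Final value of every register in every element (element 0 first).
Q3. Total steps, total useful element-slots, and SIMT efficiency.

step 0: d <- 1                       11111111
step 1: c <- max((c // 4), min(c, -8)) 11111111
step 2: d <- max(3, 2)               11111111
step 3: d <- (min(c, -1) + (c // -2)) 11111111
step 4: c <- ((1 * 6) % 3)           11111111

Answer: 5 steps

c: 0,0,0,0,0,0,0,0
d: -1,-1,-1,-1,-2,-2,-2,-2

steps = 5; useful = 40; efficiency = 40/40 = 1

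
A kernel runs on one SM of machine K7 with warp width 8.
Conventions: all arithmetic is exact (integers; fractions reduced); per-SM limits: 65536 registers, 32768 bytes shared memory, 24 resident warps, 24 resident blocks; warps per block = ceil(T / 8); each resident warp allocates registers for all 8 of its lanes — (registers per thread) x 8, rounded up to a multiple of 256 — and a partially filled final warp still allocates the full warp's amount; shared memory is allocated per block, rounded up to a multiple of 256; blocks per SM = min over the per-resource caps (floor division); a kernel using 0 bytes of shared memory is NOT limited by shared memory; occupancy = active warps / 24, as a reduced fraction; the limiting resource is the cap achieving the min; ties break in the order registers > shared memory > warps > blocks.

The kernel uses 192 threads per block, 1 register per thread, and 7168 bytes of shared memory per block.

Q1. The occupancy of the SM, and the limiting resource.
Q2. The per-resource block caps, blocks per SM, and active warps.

Answer: occupancy 1, limited by warps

registers: 10 blocks
shared memory: 4 blocks
warps: 1 block
blocks: 24 blocks

Answer: 1 block, 24 active warps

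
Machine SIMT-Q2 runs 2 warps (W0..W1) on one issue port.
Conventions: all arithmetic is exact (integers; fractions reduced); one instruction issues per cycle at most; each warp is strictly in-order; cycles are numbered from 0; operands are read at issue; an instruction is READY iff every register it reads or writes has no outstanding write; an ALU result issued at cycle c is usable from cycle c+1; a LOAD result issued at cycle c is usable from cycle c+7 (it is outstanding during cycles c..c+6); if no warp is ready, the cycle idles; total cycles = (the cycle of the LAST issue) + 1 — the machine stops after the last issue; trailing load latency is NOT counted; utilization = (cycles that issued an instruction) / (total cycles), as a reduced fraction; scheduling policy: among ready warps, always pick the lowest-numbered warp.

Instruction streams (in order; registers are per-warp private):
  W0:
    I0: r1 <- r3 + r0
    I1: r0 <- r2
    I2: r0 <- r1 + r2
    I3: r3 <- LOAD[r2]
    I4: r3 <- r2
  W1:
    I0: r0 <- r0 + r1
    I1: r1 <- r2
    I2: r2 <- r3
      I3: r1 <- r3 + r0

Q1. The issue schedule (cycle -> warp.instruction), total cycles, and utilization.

cycle 0: W0.I0
cycle 1: W0.I1
cycle 2: W0.I2
cycle 3: W0.I3
cycle 4: W1.I0
cycle 5: W1.I1
cycle 6: W1.I2
cycle 7: W1.I3
cycle 8: idle
cycle 9: idle
cycle 10: W0.I4

Answer: 11 cycles, utilization 9/11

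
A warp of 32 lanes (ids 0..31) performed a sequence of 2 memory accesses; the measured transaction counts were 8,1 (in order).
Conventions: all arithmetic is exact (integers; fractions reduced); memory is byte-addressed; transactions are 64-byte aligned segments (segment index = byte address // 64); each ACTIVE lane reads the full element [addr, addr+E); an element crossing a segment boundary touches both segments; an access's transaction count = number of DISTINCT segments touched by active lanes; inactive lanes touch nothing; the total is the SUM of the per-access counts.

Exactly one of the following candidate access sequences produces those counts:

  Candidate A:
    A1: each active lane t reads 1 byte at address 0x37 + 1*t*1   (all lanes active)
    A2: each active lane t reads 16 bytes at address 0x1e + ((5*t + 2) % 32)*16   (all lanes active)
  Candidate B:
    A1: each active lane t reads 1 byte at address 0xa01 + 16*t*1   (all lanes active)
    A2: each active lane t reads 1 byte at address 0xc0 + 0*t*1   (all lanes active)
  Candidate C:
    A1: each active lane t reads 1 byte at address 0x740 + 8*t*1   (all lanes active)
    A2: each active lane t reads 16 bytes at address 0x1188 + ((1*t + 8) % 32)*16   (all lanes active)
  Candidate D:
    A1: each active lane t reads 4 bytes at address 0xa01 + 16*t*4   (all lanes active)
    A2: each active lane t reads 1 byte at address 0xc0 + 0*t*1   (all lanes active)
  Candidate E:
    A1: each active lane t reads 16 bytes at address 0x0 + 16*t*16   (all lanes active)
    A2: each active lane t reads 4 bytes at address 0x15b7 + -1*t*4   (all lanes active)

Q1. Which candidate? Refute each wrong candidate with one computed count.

A: A1 gives 2 transactions, not 8
C: A1 gives 4 transactions, not 8
D: A1 gives 32 transactions, not 8
E: A1 gives 32 transactions, not 8
B: all counts match (8,1)

Answer: B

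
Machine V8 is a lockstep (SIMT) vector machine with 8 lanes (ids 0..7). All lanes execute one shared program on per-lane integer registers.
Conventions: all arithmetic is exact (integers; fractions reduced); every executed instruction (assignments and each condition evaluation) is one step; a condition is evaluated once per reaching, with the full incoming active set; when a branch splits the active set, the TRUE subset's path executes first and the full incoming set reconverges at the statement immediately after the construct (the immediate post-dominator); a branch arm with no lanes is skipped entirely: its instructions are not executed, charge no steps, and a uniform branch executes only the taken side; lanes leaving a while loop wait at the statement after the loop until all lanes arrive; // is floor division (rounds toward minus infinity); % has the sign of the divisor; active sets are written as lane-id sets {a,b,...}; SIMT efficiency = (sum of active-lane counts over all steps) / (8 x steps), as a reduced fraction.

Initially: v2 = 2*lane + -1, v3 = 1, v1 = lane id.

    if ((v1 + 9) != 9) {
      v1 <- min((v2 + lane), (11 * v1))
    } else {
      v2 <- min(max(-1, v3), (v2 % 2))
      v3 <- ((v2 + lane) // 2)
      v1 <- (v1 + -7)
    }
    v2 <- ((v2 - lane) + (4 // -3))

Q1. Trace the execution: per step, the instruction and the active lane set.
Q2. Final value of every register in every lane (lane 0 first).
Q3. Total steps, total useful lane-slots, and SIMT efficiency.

step 0: eval ((v1 + 9) != 9)         {0,1,2,3,4,5,6,7}
step 1: v1 <- min((v2 + lane), (11 * v1)) {1,2,3,4,5,6,7}
step 2: v2 <- min(max(-1, v3), (v2 % 2)) {0}
step 3: v3 <- ((v2 + lane) // 2)     {0}
step 4: v1 <- (v1 + -7)              {0}
step 5: v2 <- ((v2 - lane) + (4 // -3)) {0,1,2,3,4,5,6,7}

Answer: 6 steps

v2: -1,-2,-1,0,1,2,3,4
v3: 0,1,1,1,1,1,1,1
v1: -7,2,5,8,11,14,17,20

steps = 6; useful = 26; efficiency = 26/48 = 13/24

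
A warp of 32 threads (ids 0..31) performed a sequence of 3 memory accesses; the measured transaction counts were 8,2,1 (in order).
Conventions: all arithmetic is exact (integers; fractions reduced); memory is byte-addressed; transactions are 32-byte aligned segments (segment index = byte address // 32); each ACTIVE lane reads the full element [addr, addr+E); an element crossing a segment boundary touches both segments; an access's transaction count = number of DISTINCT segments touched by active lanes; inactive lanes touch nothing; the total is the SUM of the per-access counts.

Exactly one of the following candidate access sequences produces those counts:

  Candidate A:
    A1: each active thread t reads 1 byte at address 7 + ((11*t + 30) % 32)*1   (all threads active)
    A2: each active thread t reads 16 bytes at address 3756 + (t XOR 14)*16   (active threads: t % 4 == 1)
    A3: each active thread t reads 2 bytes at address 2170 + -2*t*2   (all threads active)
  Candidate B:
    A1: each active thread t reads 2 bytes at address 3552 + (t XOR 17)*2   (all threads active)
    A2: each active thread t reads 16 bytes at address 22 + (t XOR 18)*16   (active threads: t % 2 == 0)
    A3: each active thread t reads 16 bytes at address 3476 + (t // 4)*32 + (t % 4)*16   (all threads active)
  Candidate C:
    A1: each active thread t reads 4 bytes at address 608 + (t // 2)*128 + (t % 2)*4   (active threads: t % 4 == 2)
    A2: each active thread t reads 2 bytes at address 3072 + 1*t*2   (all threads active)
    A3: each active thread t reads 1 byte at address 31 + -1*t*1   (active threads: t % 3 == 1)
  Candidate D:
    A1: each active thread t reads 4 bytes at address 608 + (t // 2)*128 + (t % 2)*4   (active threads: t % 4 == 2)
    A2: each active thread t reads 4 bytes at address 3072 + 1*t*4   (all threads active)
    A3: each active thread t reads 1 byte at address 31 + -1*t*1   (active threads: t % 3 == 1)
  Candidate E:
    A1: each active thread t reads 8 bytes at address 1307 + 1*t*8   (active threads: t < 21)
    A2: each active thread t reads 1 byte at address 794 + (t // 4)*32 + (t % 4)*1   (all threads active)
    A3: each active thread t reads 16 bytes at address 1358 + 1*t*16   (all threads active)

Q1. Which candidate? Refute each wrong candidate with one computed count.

A: A1 gives 2 transactions, not 8
B: A1 gives 2 transactions, not 8
D: A2 gives 4 transactions, not 2
E: A1 gives 7 transactions, not 8
C: all counts match (8,2,1)

Answer: C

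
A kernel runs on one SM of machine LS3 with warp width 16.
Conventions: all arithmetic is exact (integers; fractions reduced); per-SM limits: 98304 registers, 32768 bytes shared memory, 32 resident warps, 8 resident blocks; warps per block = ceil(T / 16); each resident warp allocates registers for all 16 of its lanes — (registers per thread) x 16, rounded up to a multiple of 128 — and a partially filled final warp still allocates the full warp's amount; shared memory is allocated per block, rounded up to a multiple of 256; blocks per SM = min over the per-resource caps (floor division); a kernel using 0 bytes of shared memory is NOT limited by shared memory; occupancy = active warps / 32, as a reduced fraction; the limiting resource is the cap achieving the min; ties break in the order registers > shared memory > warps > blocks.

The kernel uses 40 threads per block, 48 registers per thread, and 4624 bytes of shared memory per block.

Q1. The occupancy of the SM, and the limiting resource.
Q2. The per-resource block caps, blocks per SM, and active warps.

Answer: occupancy 9/16, limited by shared memory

registers: 42 blocks
shared memory: 6 blocks
warps: 10 blocks
blocks: 8 blocks

Answer: 6 blocks, 18 active warps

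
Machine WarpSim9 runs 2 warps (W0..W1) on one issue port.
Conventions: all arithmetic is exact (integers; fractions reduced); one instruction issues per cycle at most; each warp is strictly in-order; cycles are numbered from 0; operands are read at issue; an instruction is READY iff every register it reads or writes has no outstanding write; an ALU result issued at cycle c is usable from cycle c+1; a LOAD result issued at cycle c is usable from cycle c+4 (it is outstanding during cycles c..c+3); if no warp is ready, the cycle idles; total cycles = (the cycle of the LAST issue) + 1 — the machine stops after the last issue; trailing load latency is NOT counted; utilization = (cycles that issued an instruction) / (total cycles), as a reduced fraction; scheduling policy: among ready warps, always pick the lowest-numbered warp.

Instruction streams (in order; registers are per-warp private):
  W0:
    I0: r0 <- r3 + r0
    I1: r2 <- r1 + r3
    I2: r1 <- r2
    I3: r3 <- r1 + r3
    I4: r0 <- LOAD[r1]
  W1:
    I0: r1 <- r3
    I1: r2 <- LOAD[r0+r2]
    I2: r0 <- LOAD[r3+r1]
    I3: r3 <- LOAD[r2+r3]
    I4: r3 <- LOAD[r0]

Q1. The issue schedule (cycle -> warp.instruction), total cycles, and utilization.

cycle 0: W0.I0
cycle 1: W0.I1
cycle 2: W0.I2
cycle 3: W0.I3
cycle 4: W0.I4
cycle 5: W1.I0
cycle 6: W1.I1
cycle 7: W1.I2
cycle 8: idle
cycle 9: idle
cycle 10: W1.I3
cycle 11: idle
cycle 12: idle
cycle 13: idle
cycle 14: W1.I4

Answer: 15 cycles, utilization 2/3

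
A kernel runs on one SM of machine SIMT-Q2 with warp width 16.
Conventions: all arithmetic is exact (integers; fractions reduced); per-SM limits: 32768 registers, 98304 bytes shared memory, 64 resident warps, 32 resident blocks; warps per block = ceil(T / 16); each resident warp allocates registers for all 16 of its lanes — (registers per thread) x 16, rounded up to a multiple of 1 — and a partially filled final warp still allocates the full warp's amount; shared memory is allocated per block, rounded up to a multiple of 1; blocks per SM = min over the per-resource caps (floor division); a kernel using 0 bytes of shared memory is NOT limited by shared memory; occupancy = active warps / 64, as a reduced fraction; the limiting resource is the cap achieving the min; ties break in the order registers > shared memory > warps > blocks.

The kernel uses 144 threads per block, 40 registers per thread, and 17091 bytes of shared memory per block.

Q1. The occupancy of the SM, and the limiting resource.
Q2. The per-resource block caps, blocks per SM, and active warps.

Answer: occupancy 45/64, limited by registers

registers: 5 blocks
shared memory: 5 blocks
warps: 7 blocks
blocks: 32 blocks

Answer: 5 blocks, 45 active warps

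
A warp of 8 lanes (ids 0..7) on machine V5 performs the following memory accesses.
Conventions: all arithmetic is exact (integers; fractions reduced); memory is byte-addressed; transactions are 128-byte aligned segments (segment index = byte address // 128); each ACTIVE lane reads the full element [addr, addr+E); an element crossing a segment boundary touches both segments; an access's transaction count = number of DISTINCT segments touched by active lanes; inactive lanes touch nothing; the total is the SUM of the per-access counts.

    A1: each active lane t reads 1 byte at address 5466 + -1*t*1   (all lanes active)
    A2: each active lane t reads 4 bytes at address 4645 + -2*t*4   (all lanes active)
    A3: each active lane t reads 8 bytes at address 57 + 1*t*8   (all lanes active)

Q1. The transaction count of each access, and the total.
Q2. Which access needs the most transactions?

A1: 1 transaction
A2: 2 transactions
A3: 1 transaction

Answer: 1,2,1; total 4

Answer: A2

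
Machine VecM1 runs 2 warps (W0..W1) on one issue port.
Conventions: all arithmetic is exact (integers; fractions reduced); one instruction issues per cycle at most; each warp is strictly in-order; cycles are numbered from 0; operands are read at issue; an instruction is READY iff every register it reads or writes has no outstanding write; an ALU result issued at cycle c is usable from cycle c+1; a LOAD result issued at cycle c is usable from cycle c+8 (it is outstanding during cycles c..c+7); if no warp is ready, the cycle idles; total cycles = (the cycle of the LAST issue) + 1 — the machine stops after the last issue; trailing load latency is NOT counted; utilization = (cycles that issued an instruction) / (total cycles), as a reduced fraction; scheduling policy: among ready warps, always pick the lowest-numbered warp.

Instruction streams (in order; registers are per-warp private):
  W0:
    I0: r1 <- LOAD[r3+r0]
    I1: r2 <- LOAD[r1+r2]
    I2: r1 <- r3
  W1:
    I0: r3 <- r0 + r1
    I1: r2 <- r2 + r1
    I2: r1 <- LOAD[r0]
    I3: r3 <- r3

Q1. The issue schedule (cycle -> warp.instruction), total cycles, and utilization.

cycle 0: W0.I0
cycle 1: W1.I0
cycle 2: W1.I1
cycle 3: W1.I2
cycle 4: W1.I3
cycle 5: idle
cycle 6: idle
cycle 7: idle
cycle 8: W0.I1
cycle 9: W0.I2

Answer: 10 cycles, utilization 7/10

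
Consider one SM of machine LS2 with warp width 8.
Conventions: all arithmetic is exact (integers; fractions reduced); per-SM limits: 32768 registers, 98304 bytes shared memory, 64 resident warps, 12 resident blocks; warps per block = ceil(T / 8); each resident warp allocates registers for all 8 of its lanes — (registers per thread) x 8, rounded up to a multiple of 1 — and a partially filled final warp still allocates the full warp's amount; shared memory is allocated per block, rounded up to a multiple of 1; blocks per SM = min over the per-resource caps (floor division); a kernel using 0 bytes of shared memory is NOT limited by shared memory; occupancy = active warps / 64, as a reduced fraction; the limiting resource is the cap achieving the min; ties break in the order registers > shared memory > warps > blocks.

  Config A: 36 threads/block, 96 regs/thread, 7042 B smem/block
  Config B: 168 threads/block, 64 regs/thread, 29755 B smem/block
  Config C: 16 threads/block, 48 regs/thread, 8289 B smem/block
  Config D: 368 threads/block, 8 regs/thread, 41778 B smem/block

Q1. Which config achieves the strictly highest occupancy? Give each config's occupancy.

occupancies: A 5/8, B 63/64, C 11/32, D 23/32

Answer: B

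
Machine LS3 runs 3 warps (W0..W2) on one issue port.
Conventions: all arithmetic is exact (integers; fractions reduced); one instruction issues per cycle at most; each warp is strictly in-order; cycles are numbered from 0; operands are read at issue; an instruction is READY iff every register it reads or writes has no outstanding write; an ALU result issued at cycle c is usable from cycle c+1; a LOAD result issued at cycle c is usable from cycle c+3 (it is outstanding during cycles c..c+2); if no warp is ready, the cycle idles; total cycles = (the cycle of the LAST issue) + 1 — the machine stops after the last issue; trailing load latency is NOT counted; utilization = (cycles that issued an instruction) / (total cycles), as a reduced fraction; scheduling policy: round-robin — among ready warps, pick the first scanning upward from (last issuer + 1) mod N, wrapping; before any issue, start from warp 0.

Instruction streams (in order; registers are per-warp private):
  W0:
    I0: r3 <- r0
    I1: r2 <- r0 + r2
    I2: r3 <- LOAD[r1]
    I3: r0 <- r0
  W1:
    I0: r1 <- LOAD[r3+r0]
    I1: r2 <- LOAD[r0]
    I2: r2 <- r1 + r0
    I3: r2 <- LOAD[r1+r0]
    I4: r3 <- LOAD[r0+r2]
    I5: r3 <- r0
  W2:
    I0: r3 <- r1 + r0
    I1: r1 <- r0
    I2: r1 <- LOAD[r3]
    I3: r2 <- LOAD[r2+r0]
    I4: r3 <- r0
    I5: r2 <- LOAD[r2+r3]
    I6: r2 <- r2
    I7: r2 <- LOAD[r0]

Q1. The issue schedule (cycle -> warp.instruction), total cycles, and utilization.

cycle 0: W0.I0
cycle 1: W1.I0
cycle 2: W2.I0
cycle 3: W0.I1
cycle 4: W1.I1
cycle 5: W2.I1
cycle 6: W0.I2
cycle 7: W1.I2
cycle 8: W2.I2
cycle 9: W0.I3
cycle 10: W1.I3
cycle 11: W2.I3
cycle 12: W2.I4
cycle 13: W1.I4
cycle 14: W2.I5
cycle 15: idle
cycle 16: W1.I5
cycle 17: W2.I6
cycle 18: W2.I7

Answer: 19 cycles, utilization 18/19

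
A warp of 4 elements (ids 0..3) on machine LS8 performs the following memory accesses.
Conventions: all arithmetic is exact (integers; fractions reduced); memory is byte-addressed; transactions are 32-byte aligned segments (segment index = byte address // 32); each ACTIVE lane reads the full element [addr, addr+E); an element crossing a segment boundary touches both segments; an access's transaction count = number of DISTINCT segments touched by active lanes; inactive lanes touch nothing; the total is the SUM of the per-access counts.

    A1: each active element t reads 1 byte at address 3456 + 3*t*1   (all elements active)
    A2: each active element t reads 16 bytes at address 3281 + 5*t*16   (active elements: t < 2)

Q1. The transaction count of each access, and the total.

A1: 1 transaction
A2: 3 transactions

Answer: 1,3; total 4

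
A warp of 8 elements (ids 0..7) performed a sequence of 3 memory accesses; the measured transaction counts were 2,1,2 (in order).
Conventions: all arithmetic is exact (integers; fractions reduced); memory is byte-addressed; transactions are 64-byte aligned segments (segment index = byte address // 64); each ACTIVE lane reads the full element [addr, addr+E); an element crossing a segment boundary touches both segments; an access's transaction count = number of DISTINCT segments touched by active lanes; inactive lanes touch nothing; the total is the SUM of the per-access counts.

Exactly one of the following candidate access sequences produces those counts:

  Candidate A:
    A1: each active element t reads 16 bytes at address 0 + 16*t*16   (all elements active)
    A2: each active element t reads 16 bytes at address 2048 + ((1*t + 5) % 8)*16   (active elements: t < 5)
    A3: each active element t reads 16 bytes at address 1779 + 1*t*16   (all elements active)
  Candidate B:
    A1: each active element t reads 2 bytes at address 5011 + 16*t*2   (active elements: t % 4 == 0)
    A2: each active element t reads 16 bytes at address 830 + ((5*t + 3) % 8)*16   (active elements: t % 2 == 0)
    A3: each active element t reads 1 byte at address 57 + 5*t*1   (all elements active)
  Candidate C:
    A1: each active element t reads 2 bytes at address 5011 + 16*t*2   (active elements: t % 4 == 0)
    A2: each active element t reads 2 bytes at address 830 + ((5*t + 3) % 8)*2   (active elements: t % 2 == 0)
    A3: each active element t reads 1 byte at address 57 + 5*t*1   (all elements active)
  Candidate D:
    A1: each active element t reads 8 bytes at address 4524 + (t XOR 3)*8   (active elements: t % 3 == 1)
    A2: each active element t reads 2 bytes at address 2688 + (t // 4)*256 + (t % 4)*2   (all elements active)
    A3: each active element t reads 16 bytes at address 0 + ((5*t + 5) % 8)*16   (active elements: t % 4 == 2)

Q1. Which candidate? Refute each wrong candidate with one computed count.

A: A1 gives 8 transactions, not 2
B: A2 gives 2 transactions, not 1
D: A2 gives 2 transactions, not 1
C: all counts match (2,1,2)

Answer: C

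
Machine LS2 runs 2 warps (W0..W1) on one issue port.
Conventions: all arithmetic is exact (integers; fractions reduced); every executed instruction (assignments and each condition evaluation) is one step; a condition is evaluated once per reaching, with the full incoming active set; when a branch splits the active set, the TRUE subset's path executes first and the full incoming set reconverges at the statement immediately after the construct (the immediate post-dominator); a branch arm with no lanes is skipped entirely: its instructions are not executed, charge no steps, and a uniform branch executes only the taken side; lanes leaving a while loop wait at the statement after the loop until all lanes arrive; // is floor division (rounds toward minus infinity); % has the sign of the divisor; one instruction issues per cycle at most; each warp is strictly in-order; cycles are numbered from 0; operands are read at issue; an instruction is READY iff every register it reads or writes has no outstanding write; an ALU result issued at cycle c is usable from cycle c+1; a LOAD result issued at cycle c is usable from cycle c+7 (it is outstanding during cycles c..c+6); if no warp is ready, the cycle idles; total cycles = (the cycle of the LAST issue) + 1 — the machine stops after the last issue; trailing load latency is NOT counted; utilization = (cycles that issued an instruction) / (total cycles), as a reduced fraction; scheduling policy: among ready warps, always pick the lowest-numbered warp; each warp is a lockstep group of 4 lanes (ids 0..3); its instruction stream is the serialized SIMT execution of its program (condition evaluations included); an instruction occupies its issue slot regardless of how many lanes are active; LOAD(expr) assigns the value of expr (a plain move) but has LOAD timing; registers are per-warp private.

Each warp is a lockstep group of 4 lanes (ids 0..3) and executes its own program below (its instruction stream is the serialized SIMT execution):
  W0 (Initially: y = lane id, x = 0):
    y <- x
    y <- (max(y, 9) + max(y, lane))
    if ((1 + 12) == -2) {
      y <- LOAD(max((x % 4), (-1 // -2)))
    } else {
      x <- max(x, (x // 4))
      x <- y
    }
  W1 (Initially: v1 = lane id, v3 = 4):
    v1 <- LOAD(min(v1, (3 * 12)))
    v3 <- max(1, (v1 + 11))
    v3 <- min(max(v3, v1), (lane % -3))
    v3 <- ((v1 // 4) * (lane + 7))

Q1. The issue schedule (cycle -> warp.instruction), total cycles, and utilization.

cycle 0: W0.I0
cycle 1: W0.I1
cycle 2: W0.I2
cycle 3: W0.I3
cycle 4: W0.I4
cycle 5: W1.I0
cycle 6: idle
cycle 7: idle
cycle 8: idle
cycle 9: idle
cycle 10: idle
cycle 11: idle
cycle 12: W1.I1
cycle 13: W1.I2
cycle 14: W1.I3

Answer: 15 cycles, utilization 3/5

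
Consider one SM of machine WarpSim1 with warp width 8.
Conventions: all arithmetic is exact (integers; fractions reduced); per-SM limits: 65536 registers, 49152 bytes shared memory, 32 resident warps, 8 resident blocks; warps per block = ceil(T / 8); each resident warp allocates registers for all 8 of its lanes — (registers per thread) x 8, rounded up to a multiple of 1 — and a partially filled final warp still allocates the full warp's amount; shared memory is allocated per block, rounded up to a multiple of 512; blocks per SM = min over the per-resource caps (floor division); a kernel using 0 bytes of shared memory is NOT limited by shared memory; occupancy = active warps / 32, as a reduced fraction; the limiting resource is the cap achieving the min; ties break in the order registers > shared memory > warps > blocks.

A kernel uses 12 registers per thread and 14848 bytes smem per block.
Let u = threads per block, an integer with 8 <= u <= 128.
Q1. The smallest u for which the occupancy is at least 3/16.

Answer: u = 9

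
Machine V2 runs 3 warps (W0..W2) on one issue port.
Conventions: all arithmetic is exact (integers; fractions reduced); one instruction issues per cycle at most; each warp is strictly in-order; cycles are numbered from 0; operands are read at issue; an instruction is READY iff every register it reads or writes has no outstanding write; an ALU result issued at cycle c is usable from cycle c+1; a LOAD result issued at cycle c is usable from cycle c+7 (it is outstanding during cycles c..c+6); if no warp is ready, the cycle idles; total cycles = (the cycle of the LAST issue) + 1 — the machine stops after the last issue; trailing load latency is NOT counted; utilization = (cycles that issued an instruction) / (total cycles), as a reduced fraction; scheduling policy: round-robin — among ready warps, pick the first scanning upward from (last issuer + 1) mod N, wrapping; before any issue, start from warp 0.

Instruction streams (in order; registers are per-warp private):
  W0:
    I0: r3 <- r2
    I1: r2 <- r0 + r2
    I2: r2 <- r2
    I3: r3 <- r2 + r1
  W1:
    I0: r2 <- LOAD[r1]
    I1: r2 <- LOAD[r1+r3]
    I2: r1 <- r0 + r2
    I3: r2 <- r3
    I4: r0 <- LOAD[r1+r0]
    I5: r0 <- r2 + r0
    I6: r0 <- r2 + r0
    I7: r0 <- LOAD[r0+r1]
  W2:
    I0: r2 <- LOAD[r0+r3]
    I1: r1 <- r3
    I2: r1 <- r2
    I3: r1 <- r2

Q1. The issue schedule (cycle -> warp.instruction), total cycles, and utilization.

cycle 0: W0.I0
cycle 1: W1.I0
cycle 2: W2.I0
cycle 3: W0.I1
cycle 4: W2.I1
cycle 5: W0.I2
cycle 6: W0.I3
cycle 7: idle
cycle 8: W1.I1
cycle 9: W2.I2
cycle 10: W2.I3
cycle 11: idle
cycle 12: idle
cycle 13: idle
cycle 14: idle
cycle 15: W1.I2
cycle 16: W1.I3
cycle 17: W1.I4
cycle 18: idle
cycle 19: idle
cycle 20: idle
cycle 21: idle
cycle 22: idle
cycle 23: idle
cycle 24: W1.I5
cycle 25: W1.I6
cycle 26: W1.I7

Answer: 27 cycles, utilization 16/27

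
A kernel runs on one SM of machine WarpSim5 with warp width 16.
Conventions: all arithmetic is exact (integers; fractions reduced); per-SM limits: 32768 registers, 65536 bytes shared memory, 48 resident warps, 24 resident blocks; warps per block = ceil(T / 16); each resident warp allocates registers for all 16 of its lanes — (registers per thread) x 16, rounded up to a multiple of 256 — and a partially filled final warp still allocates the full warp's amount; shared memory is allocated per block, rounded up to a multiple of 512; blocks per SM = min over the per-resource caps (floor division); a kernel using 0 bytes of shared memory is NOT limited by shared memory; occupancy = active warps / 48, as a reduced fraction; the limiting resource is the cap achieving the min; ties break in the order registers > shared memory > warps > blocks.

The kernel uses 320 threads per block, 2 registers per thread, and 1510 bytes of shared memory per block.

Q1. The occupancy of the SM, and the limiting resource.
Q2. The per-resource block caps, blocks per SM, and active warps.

Answer: occupancy 5/6, limited by warps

registers: 6 blocks
shared memory: 42 blocks
warps: 2 blocks
blocks: 24 blocks

Answer: 2 blocks, 40 active warps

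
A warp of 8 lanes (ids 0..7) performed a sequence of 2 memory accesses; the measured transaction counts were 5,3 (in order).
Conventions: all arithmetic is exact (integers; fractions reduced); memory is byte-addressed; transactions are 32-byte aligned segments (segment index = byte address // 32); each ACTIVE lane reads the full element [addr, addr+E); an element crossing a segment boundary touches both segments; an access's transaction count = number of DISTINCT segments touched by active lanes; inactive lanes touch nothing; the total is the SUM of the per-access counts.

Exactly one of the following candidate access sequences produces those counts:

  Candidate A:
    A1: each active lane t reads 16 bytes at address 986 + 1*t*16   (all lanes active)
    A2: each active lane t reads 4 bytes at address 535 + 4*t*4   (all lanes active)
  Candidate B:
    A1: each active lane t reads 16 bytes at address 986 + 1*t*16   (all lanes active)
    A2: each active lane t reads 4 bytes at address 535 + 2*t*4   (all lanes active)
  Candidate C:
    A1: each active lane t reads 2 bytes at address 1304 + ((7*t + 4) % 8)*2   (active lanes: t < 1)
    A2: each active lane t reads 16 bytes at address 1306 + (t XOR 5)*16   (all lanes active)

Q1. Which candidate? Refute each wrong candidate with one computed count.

A: A2 gives 5 transactions, not 3
C: A1 gives 1 transaction, not 5
B: all counts match (5,3)

Answer: B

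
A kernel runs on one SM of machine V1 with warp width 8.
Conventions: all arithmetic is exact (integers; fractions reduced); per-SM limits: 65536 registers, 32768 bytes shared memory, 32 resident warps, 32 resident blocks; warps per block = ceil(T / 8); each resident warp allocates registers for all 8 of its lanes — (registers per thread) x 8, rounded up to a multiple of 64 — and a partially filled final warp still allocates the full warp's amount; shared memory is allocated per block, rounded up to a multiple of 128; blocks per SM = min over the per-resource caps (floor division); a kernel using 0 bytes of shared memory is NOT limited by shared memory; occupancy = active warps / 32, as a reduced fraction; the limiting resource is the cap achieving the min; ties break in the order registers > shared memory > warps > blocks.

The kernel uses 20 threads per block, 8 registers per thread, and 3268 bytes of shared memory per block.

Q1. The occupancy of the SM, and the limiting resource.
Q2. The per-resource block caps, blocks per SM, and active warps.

Answer: occupancy 27/32, limited by shared memory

registers: 341 blocks
shared memory: 9 blocks
warps: 10 blocks
blocks: 32 blocks

Answer: 9 blocks, 27 active warps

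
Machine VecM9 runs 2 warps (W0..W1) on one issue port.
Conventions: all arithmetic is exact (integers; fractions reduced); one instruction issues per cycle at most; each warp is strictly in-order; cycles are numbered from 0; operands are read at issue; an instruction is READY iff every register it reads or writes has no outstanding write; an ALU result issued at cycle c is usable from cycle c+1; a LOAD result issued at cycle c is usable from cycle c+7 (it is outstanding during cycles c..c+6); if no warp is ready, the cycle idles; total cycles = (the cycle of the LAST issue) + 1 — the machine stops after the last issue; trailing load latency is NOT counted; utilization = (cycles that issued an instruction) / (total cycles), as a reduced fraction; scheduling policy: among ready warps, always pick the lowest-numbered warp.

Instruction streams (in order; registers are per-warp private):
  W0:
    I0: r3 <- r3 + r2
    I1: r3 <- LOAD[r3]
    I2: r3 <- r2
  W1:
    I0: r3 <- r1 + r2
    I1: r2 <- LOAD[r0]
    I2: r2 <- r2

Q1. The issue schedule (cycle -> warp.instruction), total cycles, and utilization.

cycle 0: W0.I0
cycle 1: W0.I1
cycle 2: W1.I0
cycle 3: W1.I1
cycle 4: idle
cycle 5: idle
cycle 6: idle
cycle 7: idle
cycle 8: W0.I2
cycle 9: idle
cycle 10: W1.I2

Answer: 11 cycles, utilization 6/11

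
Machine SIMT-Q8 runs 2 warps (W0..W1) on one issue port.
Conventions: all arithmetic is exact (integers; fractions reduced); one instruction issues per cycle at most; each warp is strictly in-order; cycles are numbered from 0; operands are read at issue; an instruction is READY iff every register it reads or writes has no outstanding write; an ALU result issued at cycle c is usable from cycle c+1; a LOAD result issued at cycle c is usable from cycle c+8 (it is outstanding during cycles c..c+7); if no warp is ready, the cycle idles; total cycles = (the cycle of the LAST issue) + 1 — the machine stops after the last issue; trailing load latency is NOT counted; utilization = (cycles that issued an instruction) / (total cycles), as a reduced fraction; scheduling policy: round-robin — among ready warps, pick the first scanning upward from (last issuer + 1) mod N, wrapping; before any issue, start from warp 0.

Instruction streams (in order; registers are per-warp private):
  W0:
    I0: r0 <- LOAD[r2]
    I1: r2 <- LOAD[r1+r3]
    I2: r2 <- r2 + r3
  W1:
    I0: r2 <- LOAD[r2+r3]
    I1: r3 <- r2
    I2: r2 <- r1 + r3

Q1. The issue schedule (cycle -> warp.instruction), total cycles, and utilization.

cycle 0: W0.I0
cycle 1: W1.I0
cycle 2: W0.I1
cycle 3: idle
cycle 4: idle
cycle 5: idle
cycle 6: idle
cycle 7: idle
cycle 8: idle
cycle 9: W1.I1
cycle 10: W0.I2
cycle 11: W1.I2

Answer: 12 cycles, utilization 1/2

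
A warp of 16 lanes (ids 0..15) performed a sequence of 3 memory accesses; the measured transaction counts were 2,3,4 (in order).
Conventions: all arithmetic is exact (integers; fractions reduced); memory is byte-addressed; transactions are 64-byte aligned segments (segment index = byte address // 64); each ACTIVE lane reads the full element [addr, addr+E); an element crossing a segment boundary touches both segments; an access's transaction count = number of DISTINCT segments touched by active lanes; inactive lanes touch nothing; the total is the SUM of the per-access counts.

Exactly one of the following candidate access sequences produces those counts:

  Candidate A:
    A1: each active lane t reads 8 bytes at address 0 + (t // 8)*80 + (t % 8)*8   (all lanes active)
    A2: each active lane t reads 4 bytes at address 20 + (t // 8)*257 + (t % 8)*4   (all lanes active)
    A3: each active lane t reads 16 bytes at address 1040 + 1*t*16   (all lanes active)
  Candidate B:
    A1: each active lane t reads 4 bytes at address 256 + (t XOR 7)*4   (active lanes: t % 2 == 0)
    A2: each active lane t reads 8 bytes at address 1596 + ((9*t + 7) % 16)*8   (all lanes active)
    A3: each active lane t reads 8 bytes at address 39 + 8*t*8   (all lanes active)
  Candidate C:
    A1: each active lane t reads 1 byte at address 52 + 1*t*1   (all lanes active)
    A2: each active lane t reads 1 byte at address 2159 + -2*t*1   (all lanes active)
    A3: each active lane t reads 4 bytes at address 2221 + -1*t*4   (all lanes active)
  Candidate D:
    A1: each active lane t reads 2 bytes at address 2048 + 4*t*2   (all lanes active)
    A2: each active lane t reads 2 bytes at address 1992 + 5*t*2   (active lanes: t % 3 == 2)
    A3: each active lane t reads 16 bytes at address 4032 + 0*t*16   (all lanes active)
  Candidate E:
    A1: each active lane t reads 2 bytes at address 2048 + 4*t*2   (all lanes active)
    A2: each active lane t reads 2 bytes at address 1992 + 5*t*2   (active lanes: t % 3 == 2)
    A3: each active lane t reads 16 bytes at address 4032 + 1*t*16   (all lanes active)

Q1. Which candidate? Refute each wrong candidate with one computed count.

A: A1 gives 3 transactions, not 2
B: A1 gives 1 transaction, not 2
C: A2 gives 1 transaction, not 3
D: A3 gives 1 transaction, not 4
E: all counts match (2,3,4)

Answer: E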